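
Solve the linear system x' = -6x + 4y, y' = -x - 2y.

Coefficient matrix A = [[-6, 4], [-1, -2]].
Characteristic polynomial det(A - λI) = λ^2 + 8λ + 16 = 0.
Single eigenvalue λ = -4 with algebraic multiplicity 2.
Eigenvector v = (-2,-1); generalized eigenvector w with (A-λI)w=v is (-1,-1).
General solution: e^(-4t)[K_1·v + K_2·(t·v + w)].

x(t) = -2K_1e^(-4t) - 2K_2te^(-4t) - K_2e^(-4t), y(t) = -K_1e^(-4t) - K_2te^(-4t) - K_2e^(-4t)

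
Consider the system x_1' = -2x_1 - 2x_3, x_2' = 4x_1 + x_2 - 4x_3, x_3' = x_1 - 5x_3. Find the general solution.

x_1(t) = K_2e^(-4t) - 2K_3e^(-3t), x_2(t) = -K_1e^(t) + K_3e^(-3t), x_3(t) = K_2e^(-4t) - K_3e^(-3t)

Coefficient matrix A = [[-2, 0, -2], [4, 1, -4], [1, 0, -5]].
det(A - λI) = 0 gives eigenvalues λ = 1, -4, -3.
For λ=1: eigenvector (0,-1,0).
For λ=-4: eigenvector (1,0,1).
For λ=-3: eigenvector (-2,1,-1).
General solution: K_1e^(t)(0,-1,0) + K_2e^(-4t)(1,0,1) + K_3e^(-3t)(-2,1,-1).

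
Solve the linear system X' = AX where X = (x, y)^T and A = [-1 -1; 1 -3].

Coefficient matrix A = [[-1, -1], [1, -3]].
Characteristic polynomial det(A - λI) = λ^2 + 4λ + 4 = 0.
Single eigenvalue λ = -2 with algebraic multiplicity 2.
Eigenvector v = (-1,-1); generalized eigenvector w with (A-λI)w=v is (-3,-2).
General solution: e^(-2t)[c_1·v + c_2·(t·v + w)].

x(t) = -c_1e^(-2t) - c_2te^(-2t) - 3c_2e^(-2t), y(t) = -c_1e^(-2t) - c_2te^(-2t) - 2c_2e^(-2t)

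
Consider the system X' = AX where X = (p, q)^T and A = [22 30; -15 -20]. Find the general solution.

Coefficient matrix A = [[22, 30], [-15, -20]].
Characteristic polynomial det(A - λI) = λ^2 - 2λ + 10 = 0.
Eigenvalues λ = 1 ± 3i (complex conjugate pair).
For λ=1+3i: an eigenvector is (-1,1) - i(3,-2) = (-1 - 3i, 1 + 2i).
A real fundamental pair from Re and Im of e^((1+3i)t)v: X_1 = e^(t)(cos(3t)·(-1,1) + sin(3t)·(3,-2)), X_2 = e^(t)(sin(3t)·(-1,1) - cos(3t)·(3,-2)).
General solution: C_1X_1 + C_2X_2.

p(t) = 3C_1e^(t)sin(3t) - C_1e^(t)cos(3t) - C_2e^(t)sin(3t) - 3C_2e^(t)cos(3t), q(t) = -2C_1e^(t)sin(3t) + C_1e^(t)cos(3t) + C_2e^(t)sin(3t) + 2C_2e^(t)cos(3t)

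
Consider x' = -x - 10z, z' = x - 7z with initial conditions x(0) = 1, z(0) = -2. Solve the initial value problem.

Coefficient matrix A = [[-1, -10], [1, -7]].
Characteristic polynomial det(A - λI) = λ^2 + 8λ + 17 = 0.
Eigenvalues λ = -4 ± i (complex conjugate pair).
For λ=-4+i: an eigenvector is (1,0) - i(3,1) = (1 - 3i, 0 - i).
A real fundamental pair from Re and Im of e^((-4+i)t)v: X_1 = e^(-4t)(cos(t)·(1,0) + sin(t)·(3,1)), X_2 = e^(-4t)(sin(t)·(1,0) - cos(t)·(3,1)).
General solution: K_1X_1 + K_2X_2.
Applying x(0)=1, z(0)=-2 gives K_1=7, K_2=2.

x(t) = 23e^(-4t)sin(t) + e^(-4t)cos(t), z(t) = 7e^(-4t)sin(t) - 2e^(-4t)cos(t)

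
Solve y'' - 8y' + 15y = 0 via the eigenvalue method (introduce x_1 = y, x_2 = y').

y(t) = K_1e^(5t) + K_2e^(3t)

Let x_1 = y, x_2 = y'. Then x_1' = x_2 and x_2' = -15x_1 + 8x_2.
A = [[0,1],[-15,8]]; det(A-λI) = λ^2 - 8λ + 15.
Eigenvalues λ = 5, 3 with eigenvectors (1,5), (1,3).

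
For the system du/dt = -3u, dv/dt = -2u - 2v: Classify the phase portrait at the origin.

A = [[-3,0],[-2,-2]]; det(A-λI) = λ^2 + 5λ + 6.
λ = -2, -3: both negative.

stable node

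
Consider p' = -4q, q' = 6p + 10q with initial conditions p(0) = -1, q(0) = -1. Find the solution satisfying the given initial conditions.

p(t) = 4e^(6t) - 5e^(4t), q(t) = -6e^(6t) + 5e^(4t)

Coefficient matrix A = [[0, -4], [6, 10]].
Characteristic polynomial det(A - λI) = λ^2 - 10λ + 24 = 0.
Eigenvalues λ = 6, 4.
For λ=6: (A-λI) row 1 is [-6, -4], so an eigenvector is (2, -3).
For λ=4: (A-λI) row 1 is [-4, -4], so an eigenvector is (-1, 1).
General solution: K_1e^(6t)(2,-3) + K_2e^(4t)(-1,1).
Applying p(0)=-1, q(0)=-1 gives K_1=2, K_2=5.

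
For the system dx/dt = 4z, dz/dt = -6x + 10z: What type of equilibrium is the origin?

unstable node

A = [[0,4],[-6,10]]; det(A-λI) = λ^2 - 10λ + 24.
λ = 6, 4: both positive.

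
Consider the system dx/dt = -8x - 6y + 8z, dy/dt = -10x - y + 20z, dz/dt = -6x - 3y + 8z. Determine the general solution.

Coefficient matrix A = [[-8, -6, 8], [-10, -1, 20], [-6, -3, 8]].
det(A - λI) = 0 gives eigenvalues λ = -4, -1, 4.
For λ=-4: eigenvector (2,0,1).
For λ=-1: eigenvector (-2,1,-1).
For λ=4: eigenvector (1,-2,0).
General solution: K_1e^(-4t)(2,0,1) + K_2e^(-t)(-2,1,-1) + K_3e^(4t)(1,-2,0).

x(t) = 2K_1e^(-4t) - 2K_2e^(-t) + K_3e^(4t), y(t) = K_2e^(-t) - 2K_3e^(4t), z(t) = K_1e^(-4t) - K_2e^(-t)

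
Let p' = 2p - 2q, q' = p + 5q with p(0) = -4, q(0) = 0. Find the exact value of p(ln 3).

A = [[2,-2],[1,5]]; eigenvalues λ = 3, 4.
Eigenvectors: (2,-1) for λ=3, (1,-1) for λ=4.
From the initial condition, c_1 = -4, c_2 = 4.
p(ln 3) = (-4)(3^3)(2) + (4)(3^4)(1) = 108.

108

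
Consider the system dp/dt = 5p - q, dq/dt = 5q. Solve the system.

Coefficient matrix A = [[5, -1], [0, 5]].
Characteristic polynomial det(A - λI) = λ^2 - 10λ + 25 = 0.
Single eigenvalue λ = 5 with algebraic multiplicity 2.
Eigenvector v = (-1,0); generalized eigenvector w with (A-λI)w=v is (3,1).
General solution: e^(5t)[K_1·v + K_2·(t·v + w)].

p(t) = -K_1e^(5t) - K_2te^(5t) + 3K_2e^(5t), q(t) = K_2e^(5t)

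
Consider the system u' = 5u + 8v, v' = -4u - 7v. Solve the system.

u(t) = 2C_1e^(t) + C_2e^(-3t), v(t) = -C_1e^(t) - C_2e^(-3t)

Coefficient matrix A = [[5, 8], [-4, -7]].
Characteristic polynomial det(A - λI) = λ^2 + 2λ - 3 = 0.
Eigenvalues λ = 1, -3.
For λ=1: (A-λI) row 1 is [4, 8], so an eigenvector is (2, -1).
For λ=-3: (A-λI) row 1 is [8, 8], so an eigenvector is (1, -1).
General solution: C_1e^(t)(2,-1) + C_2e^(-3t)(1,-1).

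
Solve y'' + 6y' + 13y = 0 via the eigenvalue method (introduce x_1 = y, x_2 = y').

y(t) = C_1e^(-3t)cos(2t) + C_2e^(-3t)sin(2t)

Let x_1 = y, x_2 = y'. Then x_1' = x_2 and x_2' = -13x_1 - 6x_2.
A = [[0,1],[-13,-6]]; det(A-λI) = λ^2 + 6λ + 13.
Eigenvalues λ = -3 ± 2i.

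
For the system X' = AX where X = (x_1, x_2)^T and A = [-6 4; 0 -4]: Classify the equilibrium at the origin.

stable node

A = [[-6,4],[0,-4]]; det(A-λI) = λ^2 + 10λ + 24.
λ = -6, -4: both negative.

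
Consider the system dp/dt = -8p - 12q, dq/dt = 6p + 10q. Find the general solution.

Coefficient matrix A = [[-8, -12], [6, 10]].
Characteristic polynomial det(A - λI) = λ^2 - 2λ - 8 = 0.
Eigenvalues λ = -2, 4.
For λ=-2: (A-λI) row 1 is [-6, -12], so an eigenvector is (-2, 1).
For λ=4: (A-λI) row 1 is [-12, -12], so an eigenvector is (-1, 1).
General solution: K_1e^(-2t)(-2,1) + K_2e^(4t)(-1,1).

p(t) = -2K_1e^(-2t) - K_2e^(4t), q(t) = K_1e^(-2t) + K_2e^(4t)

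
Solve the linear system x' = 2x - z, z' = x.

Coefficient matrix A = [[2, -1], [1, 0]].
Characteristic polynomial det(A - λI) = λ^2 - 2λ + 1 = 0.
Single eigenvalue λ = 1 with algebraic multiplicity 2.
Eigenvector v = (1,1); generalized eigenvector w with (A-λI)w=v is (-2,-3).
General solution: e^(t)[C_1·v + C_2·(t·v + w)].

x(t) = C_1e^(t) + C_2te^(t) - 2C_2e^(t), z(t) = C_1e^(t) + C_2te^(t) - 3C_2e^(t)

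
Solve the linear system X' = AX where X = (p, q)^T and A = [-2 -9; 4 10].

Coefficient matrix A = [[-2, -9], [4, 10]].
Characteristic polynomial det(A - λI) = λ^2 - 8λ + 16 = 0.
Single eigenvalue λ = 4 with algebraic multiplicity 2.
Eigenvector v = (-3,2); generalized eigenvector w with (A-λI)w=v is (-1,1).
General solution: e^(4t)[c_1·v + c_2·(t·v + w)].

p(t) = -3c_1e^(4t) - 3c_2te^(4t) - c_2e^(4t), q(t) = 2c_1e^(4t) + 2c_2te^(4t) + c_2e^(4t)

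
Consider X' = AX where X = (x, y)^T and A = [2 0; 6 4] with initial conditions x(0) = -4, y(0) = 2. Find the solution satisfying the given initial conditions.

Coefficient matrix A = [[2, 0], [6, 4]].
Characteristic polynomial det(A - λI) = λ^2 - 6λ + 8 = 0.
Eigenvalues λ = 4, 2.
For λ=4: (A-λI) row 1 is [-2, 0], so an eigenvector is (0, 1).
For λ=2: (A-λI) row 2 is [6, 2], so an eigenvector is (1, -3).
General solution: K_1e^(4t)(0,1) + K_2e^(2t)(1,-3).
Applying x(0)=-4, y(0)=2 gives K_1=-10, K_2=-4.

x(t) = -4e^(2t), y(t) = -10e^(4t) + 12e^(2t)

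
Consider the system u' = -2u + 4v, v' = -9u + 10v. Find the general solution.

Coefficient matrix A = [[-2, 4], [-9, 10]].
Characteristic polynomial det(A - λI) = λ^2 - 8λ + 16 = 0.
Single eigenvalue λ = 4 with algebraic multiplicity 2.
Eigenvector v = (2,3); generalized eigenvector w with (A-λI)w=v is (-1,-1).
General solution: e^(4t)[K_1·v + K_2·(t·v + w)].

u(t) = 2K_1e^(4t) + 2K_2te^(4t) - K_2e^(4t), v(t) = 3K_1e^(4t) + 3K_2te^(4t) - K_2e^(4t)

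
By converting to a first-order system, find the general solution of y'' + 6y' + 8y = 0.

y(t) = c_1e^(-2t) + c_2e^(-4t)

Let x_1 = y, x_2 = y'. Then x_1' = x_2 and x_2' = -8x_1 - 6x_2.
A = [[0,1],[-8,-6]]; det(A-λI) = λ^2 + 6λ + 8.
Eigenvalues λ = -2, -4 with eigenvectors (1,-2), (1,-4).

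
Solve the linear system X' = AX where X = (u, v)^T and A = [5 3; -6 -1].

Coefficient matrix A = [[5, 3], [-6, -1]].
Characteristic polynomial det(A - λI) = λ^2 - 4λ + 13 = 0.
Eigenvalues λ = 2 ± 3i (complex conjugate pair).
For λ=2+3i: an eigenvector is (1,-1) - i(0,-1) = (1, -1 + i).
A real fundamental pair from Re and Im of e^((2+3i)t)v: X_1 = e^(2t)(cos(3t)·(1,-1) + sin(3t)·(0,-1)), X_2 = e^(2t)(sin(3t)·(1,-1) - cos(3t)·(0,-1)).
General solution: C_1X_1 + C_2X_2.

u(t) = C_1e^(2t)cos(3t) + C_2e^(2t)sin(3t), v(t) = -C_1e^(2t)sin(3t) - C_1e^(2t)cos(3t) - C_2e^(2t)sin(3t) + C_2e^(2t)cos(3t)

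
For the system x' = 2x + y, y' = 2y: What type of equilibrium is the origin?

unstable improper node

A = [[2,1],[0,2]]; det(A-λI) = λ^2 - 4λ + 4.
repeated λ = 2 with a single eigenvector.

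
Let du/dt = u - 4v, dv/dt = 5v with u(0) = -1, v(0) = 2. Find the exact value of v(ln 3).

A = [[1,-4],[0,5]]; eigenvalues λ = 1, 5.
Eigenvectors: (-1,0) for λ=1, (1,-1) for λ=5.
From the initial condition, c_1 = -1, c_2 = -2.
v(ln 3) = (-1)(3^1)(0) + (-2)(3^5)(-1) = 486.

486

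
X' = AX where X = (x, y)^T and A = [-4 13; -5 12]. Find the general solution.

x(t) = -3C_1e^(4t)sin(t) + 2C_1e^(4t)cos(t) + 2C_2e^(4t)sin(t) + 3C_2e^(4t)cos(t), y(t) = -2C_1e^(4t)sin(t) + C_1e^(4t)cos(t) + C_2e^(4t)sin(t) + 2C_2e^(4t)cos(t)

Coefficient matrix A = [[-4, 13], [-5, 12]].
Characteristic polynomial det(A - λI) = λ^2 - 8λ + 17 = 0.
Eigenvalues λ = 4 ± i (complex conjugate pair).
For λ=4+i: an eigenvector is (2,1) - i(-3,-2) = (2 + 3i, 1 + 2i).
A real fundamental pair from Re and Im of e^((4+i)t)v: X_1 = e^(4t)(cos(t)·(2,1) + sin(t)·(-3,-2)), X_2 = e^(4t)(sin(t)·(2,1) - cos(t)·(-3,-2)).
General solution: C_1X_1 + C_2X_2.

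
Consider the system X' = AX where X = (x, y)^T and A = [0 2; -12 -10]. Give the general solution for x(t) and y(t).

Coefficient matrix A = [[0, 2], [-12, -10]].
Characteristic polynomial det(A - λI) = λ^2 + 10λ + 24 = 0.
Eigenvalues λ = -4, -6.
For λ=-4: (A-λI) row 1 is [4, 2], so an eigenvector is (-1, 2).
For λ=-6: (A-λI) row 1 is [6, 2], so an eigenvector is (-1, 3).
General solution: K_1e^(-4t)(-1,2) + K_2e^(-6t)(-1,3).

x(t) = -K_1e^(-4t) - K_2e^(-6t), y(t) = 2K_1e^(-4t) + 3K_2e^(-6t)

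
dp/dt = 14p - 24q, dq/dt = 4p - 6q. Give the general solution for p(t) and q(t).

p(t) = 3c_1e^(6t) - 2c_2e^(2t), q(t) = c_1e^(6t) - c_2e^(2t)

Coefficient matrix A = [[14, -24], [4, -6]].
Characteristic polynomial det(A - λI) = λ^2 - 8λ + 12 = 0.
Eigenvalues λ = 6, 2.
For λ=6: (A-λI) row 1 is [8, -24], so an eigenvector is (3, 1).
For λ=2: (A-λI) row 1 is [12, -24], so an eigenvector is (-2, -1).
General solution: c_1e^(6t)(3,1) + c_2e^(2t)(-2,-1).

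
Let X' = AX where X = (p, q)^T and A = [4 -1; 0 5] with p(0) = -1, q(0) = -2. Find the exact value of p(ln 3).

A = [[4,-1],[0,5]]; eigenvalues λ = 5, 4.
Eigenvectors: (-1,1) for λ=5, (-1,0) for λ=4.
From the initial condition, c_1 = -2, c_2 = 3.
p(ln 3) = (-2)(3^5)(-1) + (3)(3^4)(-1) = 243.

243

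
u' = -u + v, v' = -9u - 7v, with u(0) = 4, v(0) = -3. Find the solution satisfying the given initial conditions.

u(t) = 9te^(-4t) + 4e^(-4t), v(t) = -27te^(-4t) - 3e^(-4t)

Coefficient matrix A = [[-1, 1], [-9, -7]].
Characteristic polynomial det(A - λI) = λ^2 + 8λ + 16 = 0.
Single eigenvalue λ = -4 with algebraic multiplicity 2.
Eigenvector v = (1,-3); generalized eigenvector w with (A-λI)w=v is (1,-2).
General solution: e^(-4t)[c_1·v + c_2·(t·v + w)].
Applying u(0)=4, v(0)=-3 gives c_1=-5, c_2=9.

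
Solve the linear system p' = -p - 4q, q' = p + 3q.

Coefficient matrix A = [[-1, -4], [1, 3]].
Characteristic polynomial det(A - λI) = λ^2 - 2λ + 1 = 0.
Single eigenvalue λ = 1 with algebraic multiplicity 2.
Eigenvector v = (2,-1); generalized eigenvector w with (A-λI)w=v is (-1,0).
General solution: e^(t)[c_1·v + c_2·(t·v + w)].

p(t) = 2c_1e^(t) + 2c_2te^(t) - c_2e^(t), q(t) = -c_1e^(t) - c_2te^(t)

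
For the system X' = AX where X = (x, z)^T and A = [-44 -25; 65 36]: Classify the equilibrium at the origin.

A = [[-44,-25],[65,36]]; det(A-λI) = λ^2 + 8λ + 41.
λ = -4 ± 5i: negative real part.

stable spiral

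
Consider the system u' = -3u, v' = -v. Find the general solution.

u(t) = -c_2e^(-3t), v(t) = c_1e^(-t)

Coefficient matrix A = [[-3, 0], [0, -1]].
Characteristic polynomial det(A - λI) = λ^2 + 4λ + 3 = 0.
Eigenvalues λ = -1, -3.
For λ=-1: (A-λI) row 1 is [-2, 0], so an eigenvector is (0, 1).
For λ=-3: (A-λI) row 2 is [0, 2], so an eigenvector is (-1, 0).
General solution: c_1e^(-t)(0,1) + c_2e^(-3t)(-1,0).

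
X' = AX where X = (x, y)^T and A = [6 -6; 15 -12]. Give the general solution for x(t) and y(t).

Coefficient matrix A = [[6, -6], [15, -12]].
Characteristic polynomial det(A - λI) = λ^2 + 6λ + 18 = 0.
Eigenvalues λ = -3 ± 3i (complex conjugate pair).
For λ=-3+3i: an eigenvector is (-1,-1) - i(-1,-2) = (-1 + i, -1 + 2i).
A real fundamental pair from Re and Im of e^((-3+3i)t)v: X_1 = e^(-3t)(cos(3t)·(-1,-1) + sin(3t)·(-1,-2)), X_2 = e^(-3t)(sin(3t)·(-1,-1) - cos(3t)·(-1,-2)).
General solution: K_1X_1 + K_2X_2.

x(t) = -K_1e^(-3t)sin(3t) - K_1e^(-3t)cos(3t) - K_2e^(-3t)sin(3t) + K_2e^(-3t)cos(3t), y(t) = -2K_1e^(-3t)sin(3t) - K_1e^(-3t)cos(3t) - K_2e^(-3t)sin(3t) + 2K_2e^(-3t)cos(3t)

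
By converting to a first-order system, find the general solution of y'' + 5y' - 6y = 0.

y(t) = K_1e^(t) + K_2e^(-6t)

Let x_1 = y, x_2 = y'. Then x_1' = x_2 and x_2' = 6x_1 - 5x_2.
A = [[0,1],[6,-5]]; det(A-λI) = λ^2 + 5λ - 6.
Eigenvalues λ = 1, -6 with eigenvectors (1,1), (1,-6).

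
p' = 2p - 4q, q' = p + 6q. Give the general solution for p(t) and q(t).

Coefficient matrix A = [[2, -4], [1, 6]].
Characteristic polynomial det(A - λI) = λ^2 - 8λ + 16 = 0.
Single eigenvalue λ = 4 with algebraic multiplicity 2.
Eigenvector v = (2,-1); generalized eigenvector w with (A-λI)w=v is (1,-1).
General solution: e^(4t)[K_1·v + K_2·(t·v + w)].

p(t) = 2K_1e^(4t) + 2K_2te^(4t) + K_2e^(4t), q(t) = -K_1e^(4t) - K_2te^(4t) - K_2e^(4t)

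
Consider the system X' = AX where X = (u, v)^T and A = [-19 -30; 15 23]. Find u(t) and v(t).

u(t) = -K_1e^(2t)sin(3t) + 3K_1e^(2t)cos(3t) + 3K_2e^(2t)sin(3t) + K_2e^(2t)cos(3t), v(t) = K_1e^(2t)sin(3t) - 2K_1e^(2t)cos(3t) - 2K_2e^(2t)sin(3t) - K_2e^(2t)cos(3t)

Coefficient matrix A = [[-19, -30], [15, 23]].
Characteristic polynomial det(A - λI) = λ^2 - 4λ + 13 = 0.
Eigenvalues λ = 2 ± 3i (complex conjugate pair).
For λ=2+3i: an eigenvector is (3,-2) - i(-1,1) = (3 + i, -2 - i).
A real fundamental pair from Re and Im of e^((2+3i)t)v: X_1 = e^(2t)(cos(3t)·(3,-2) + sin(3t)·(-1,1)), X_2 = e^(2t)(sin(3t)·(3,-2) - cos(3t)·(-1,1)).
General solution: K_1X_1 + K_2X_2.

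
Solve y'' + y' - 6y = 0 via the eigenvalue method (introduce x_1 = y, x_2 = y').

y(t) = K_1e^(-3t) + K_2e^(2t)

Let x_1 = y, x_2 = y'. Then x_1' = x_2 and x_2' = 6x_1 - x_2.
A = [[0,1],[6,-1]]; det(A-λI) = λ^2 + λ - 6.
Eigenvalues λ = -3, 2 with eigenvectors (1,-3), (1,2).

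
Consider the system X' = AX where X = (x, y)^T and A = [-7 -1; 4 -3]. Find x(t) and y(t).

x(t) = -C_1e^(-5t) - C_2te^(-5t), y(t) = 2C_1e^(-5t) + 2C_2te^(-5t) + C_2e^(-5t)

Coefficient matrix A = [[-7, -1], [4, -3]].
Characteristic polynomial det(A - λI) = λ^2 + 10λ + 25 = 0.
Single eigenvalue λ = -5 with algebraic multiplicity 2.
Eigenvector v = (-1,2); generalized eigenvector w with (A-λI)w=v is (0,1).
General solution: e^(-5t)[C_1·v + C_2·(t·v + w)].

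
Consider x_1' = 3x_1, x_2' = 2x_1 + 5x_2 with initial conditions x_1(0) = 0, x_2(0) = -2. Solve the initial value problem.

x_1(t) = 0, x_2(t) = -2e^(5t)

Coefficient matrix A = [[3, 0], [2, 5]].
Characteristic polynomial det(A - λI) = λ^2 - 8λ + 15 = 0.
Eigenvalues λ = 3, 5.
For λ=3: (A-λI) row 2 is [2, 2], so an eigenvector is (1, -1).
For λ=5: (A-λI) row 1 is [-2, 0], so an eigenvector is (0, -1).
General solution: K_1e^(3t)(1,-1) + K_2e^(5t)(0,-1).
Applying x_1(0)=0, x_2(0)=-2 gives K_1=0, K_2=2.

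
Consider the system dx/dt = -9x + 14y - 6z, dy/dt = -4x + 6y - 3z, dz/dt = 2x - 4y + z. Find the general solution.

x(t) = -K_1e^(-t) + 2K_2e^(-2t) - 2K_3e^(t), y(t) = -K_1e^(-t) + K_2e^(-2t) - K_3e^(t), z(t) = -K_1e^(-t) + K_3e^(t)

Coefficient matrix A = [[-9, 14, -6], [-4, 6, -3], [2, -4, 1]].
det(A - λI) = 0 gives eigenvalues λ = -1, -2, 1.
For λ=-1: eigenvector (-1,-1,-1).
For λ=-2: eigenvector (2,1,0).
For λ=1: eigenvector (-2,-1,1).
General solution: K_1e^(-t)(-1,-1,-1) + K_2e^(-2t)(2,1,0) + K_3e^(t)(-2,-1,1).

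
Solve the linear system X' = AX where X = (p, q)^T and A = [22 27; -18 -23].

Coefficient matrix A = [[22, 27], [-18, -23]].
Characteristic polynomial det(A - λI) = λ^2 + λ - 20 = 0.
Eigenvalues λ = -5, 4.
For λ=-5: (A-λI) row 1 is [27, 27], so an eigenvector is (-1, 1).
For λ=4: (A-λI) row 1 is [18, 27], so an eigenvector is (3, -2).
General solution: c_1e^(-5t)(-1,1) + c_2e^(4t)(3,-2).

p(t) = -c_1e^(-5t) + 3c_2e^(4t), q(t) = c_1e^(-5t) - 2c_2e^(4t)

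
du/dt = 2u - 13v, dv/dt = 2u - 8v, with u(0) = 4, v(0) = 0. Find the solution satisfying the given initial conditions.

Coefficient matrix A = [[2, -13], [2, -8]].
Characteristic polynomial det(A - λI) = λ^2 + 6λ + 10 = 0.
Eigenvalues λ = -3 ± i (complex conjugate pair).
For λ=-3+i: an eigenvector is (-3,-1) - i(-2,-1) = (-3 + 2i, -1 + i).
A real fundamental pair from Re and Im of e^((-3+i)t)v: X_1 = e^(-3t)(cos(t)·(-3,-1) + sin(t)·(-2,-1)), X_2 = e^(-3t)(sin(t)·(-3,-1) - cos(t)·(-2,-1)).
General solution: c_1X_1 + c_2X_2.
Applying u(0)=4, v(0)=0 gives c_1=-4, c_2=-4.

u(t) = 20e^(-3t)sin(t) + 4e^(-3t)cos(t), v(t) = 8e^(-3t)sin(t)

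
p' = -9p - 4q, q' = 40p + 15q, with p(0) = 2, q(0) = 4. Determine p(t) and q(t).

Coefficient matrix A = [[-9, -4], [40, 15]].
Characteristic polynomial det(A - λI) = λ^2 - 6λ + 25 = 0.
Eigenvalues λ = 3 ± 4i (complex conjugate pair).
For λ=3+4i: an eigenvector is (0,1) - i(-1,3) = (0 + i, 1 - 3i).
A real fundamental pair from Re and Im of e^((3+4i)t)v: X_1 = e^(3t)(cos(4t)·(0,1) + sin(4t)·(-1,3)), X_2 = e^(3t)(sin(4t)·(0,1) - cos(4t)·(-1,3)).
General solution: C_1X_1 + C_2X_2.
Applying p(0)=2, q(0)=4 gives C_1=10, C_2=2.

p(t) = -10e^(3t)sin(4t) + 2e^(3t)cos(4t), q(t) = 32e^(3t)sin(4t) + 4e^(3t)cos(4t)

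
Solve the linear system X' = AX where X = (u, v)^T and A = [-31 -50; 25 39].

u(t) = -3K_1e^(4t)sin(5t) - K_1e^(4t)cos(5t) - K_2e^(4t)sin(5t) + 3K_2e^(4t)cos(5t), v(t) = 2K_1e^(4t)sin(5t) + K_1e^(4t)cos(5t) + K_2e^(4t)sin(5t) - 2K_2e^(4t)cos(5t)

Coefficient matrix A = [[-31, -50], [25, 39]].
Characteristic polynomial det(A - λI) = λ^2 - 8λ + 41 = 0.
Eigenvalues λ = 4 ± 5i (complex conjugate pair).
For λ=4+5i: an eigenvector is (-1,1) - i(-3,2) = (-1 + 3i, 1 - 2i).
A real fundamental pair from Re and Im of e^((4+5i)t)v: X_1 = e^(4t)(cos(5t)·(-1,1) + sin(5t)·(-3,2)), X_2 = e^(4t)(sin(5t)·(-1,1) - cos(5t)·(-3,2)).
General solution: K_1X_1 + K_2X_2.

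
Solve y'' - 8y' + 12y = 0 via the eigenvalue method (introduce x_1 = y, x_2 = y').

Let x_1 = y, x_2 = y'. Then x_1' = x_2 and x_2' = -12x_1 + 8x_2.
A = [[0,1],[-12,8]]; det(A-λI) = λ^2 - 8λ + 12.
Eigenvalues λ = 2, 6 with eigenvectors (1,2), (1,6).

y(t) = K_1e^(2t) + K_2e^(6t)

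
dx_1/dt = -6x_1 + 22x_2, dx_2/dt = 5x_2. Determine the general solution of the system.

x_1(t) = C_1e^(-6t) - 2C_2e^(5t), x_2(t) = -C_2e^(5t)

Coefficient matrix A = [[-6, 22], [0, 5]].
Characteristic polynomial det(A - λI) = λ^2 + λ - 30 = 0.
Eigenvalues λ = -6, 5.
For λ=-6: (A-λI) row 1 is [0, 22], so an eigenvector is (1, 0).
For λ=5: (A-λI) row 1 is [-11, 22], so an eigenvector is (-2, -1).
General solution: C_1e^(-6t)(1,0) + C_2e^(5t)(-2,-1).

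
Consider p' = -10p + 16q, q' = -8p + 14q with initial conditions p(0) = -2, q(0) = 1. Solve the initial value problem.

Coefficient matrix A = [[-10, 16], [-8, 14]].
Characteristic polynomial det(A - λI) = λ^2 - 4λ - 12 = 0.
Eigenvalues λ = 6, -2.
For λ=6: (A-λI) row 1 is [-16, 16], so an eigenvector is (-1, -1).
For λ=-2: (A-λI) row 1 is [-8, 16], so an eigenvector is (-2, -1).
General solution: K_1e^(6t)(-1,-1) + K_2e^(-2t)(-2,-1).
Applying p(0)=-2, q(0)=1 gives K_1=-4, K_2=3.

p(t) = 4e^(6t) - 6e^(-2t), q(t) = 4e^(6t) - 3e^(-2t)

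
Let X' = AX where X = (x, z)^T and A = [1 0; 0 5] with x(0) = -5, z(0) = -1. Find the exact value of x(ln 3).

A = [[1,0],[0,5]]; eigenvalues λ = 5, 1.
Eigenvectors: (0,-1) for λ=5, (1,0) for λ=1.
From the initial condition, c_1 = 1, c_2 = -5.
x(ln 3) = (1)(3^5)(0) + (-5)(3^1)(1) = -15.

-15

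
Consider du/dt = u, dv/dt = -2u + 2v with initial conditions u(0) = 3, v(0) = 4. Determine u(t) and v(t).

Coefficient matrix A = [[1, 0], [-2, 2]].
Characteristic polynomial det(A - λI) = λ^2 - 3λ + 2 = 0.
Eigenvalues λ = 1, 2.
For λ=1: (A-λI) row 2 is [-2, 1], so an eigenvector is (1, 2).
For λ=2: (A-λI) row 1 is [-1, 0], so an eigenvector is (0, 1).
General solution: K_1e^(t)(1,2) + K_2e^(2t)(0,1).
Applying u(0)=3, v(0)=4 gives K_1=3, K_2=-2.

u(t) = 3e^(t), v(t) = -2e^(2t) + 6e^(t)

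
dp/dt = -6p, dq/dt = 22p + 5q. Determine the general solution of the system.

p(t) = K_2e^(-6t), q(t) = K_1e^(5t) - 2K_2e^(-6t)

Coefficient matrix A = [[-6, 0], [22, 5]].
Characteristic polynomial det(A - λI) = λ^2 + λ - 30 = 0.
Eigenvalues λ = 5, -6.
For λ=5: (A-λI) row 1 is [-11, 0], so an eigenvector is (0, 1).
For λ=-6: (A-λI) row 2 is [22, 11], so an eigenvector is (1, -2).
General solution: K_1e^(5t)(0,1) + K_2e^(-6t)(1,-2).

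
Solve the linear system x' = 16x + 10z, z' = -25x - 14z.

x(t) = -C_1e^(t)sin(5t) + C_1e^(t)cos(5t) + C_2e^(t)sin(5t) + C_2e^(t)cos(5t), z(t) = C_1e^(t)sin(5t) - 2C_1e^(t)cos(5t) - 2C_2e^(t)sin(5t) - C_2e^(t)cos(5t)

Coefficient matrix A = [[16, 10], [-25, -14]].
Characteristic polynomial det(A - λI) = λ^2 - 2λ + 26 = 0.
Eigenvalues λ = 1 ± 5i (complex conjugate pair).
For λ=1+5i: an eigenvector is (1,-2) - i(-1,1) = (1 + i, -2 - i).
A real fundamental pair from Re and Im of e^((1+5i)t)v: X_1 = e^(t)(cos(5t)·(1,-2) + sin(5t)·(-1,1)), X_2 = e^(t)(sin(5t)·(1,-2) - cos(5t)·(-1,1)).
General solution: C_1X_1 + C_2X_2.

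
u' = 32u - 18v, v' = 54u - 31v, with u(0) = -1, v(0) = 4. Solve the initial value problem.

u(t) = -12e^(5t) + 11e^(-4t), v(t) = -18e^(5t) + 22e^(-4t)

Coefficient matrix A = [[32, -18], [54, -31]].
Characteristic polynomial det(A - λI) = λ^2 - λ - 20 = 0.
Eigenvalues λ = -4, 5.
For λ=-4: (A-λI) row 1 is [36, -18], so an eigenvector is (-1, -2).
For λ=5: (A-λI) row 1 is [27, -18], so an eigenvector is (2, 3).
General solution: C_1e^(-4t)(-1,-2) + C_2e^(5t)(2,3).
Applying u(0)=-1, v(0)=4 gives C_1=-11, C_2=-6.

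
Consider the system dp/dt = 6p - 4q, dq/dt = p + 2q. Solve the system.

p(t) = -2C_1e^(4t) - 2C_2te^(4t) - C_2e^(4t), q(t) = -C_1e^(4t) - C_2te^(4t)

Coefficient matrix A = [[6, -4], [1, 2]].
Characteristic polynomial det(A - λI) = λ^2 - 8λ + 16 = 0.
Single eigenvalue λ = 4 with algebraic multiplicity 2.
Eigenvector v = (-2,-1); generalized eigenvector w with (A-λI)w=v is (-1,0).
General solution: e^(4t)[C_1·v + C_2·(t·v + w)].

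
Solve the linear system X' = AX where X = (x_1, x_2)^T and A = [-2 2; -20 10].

Coefficient matrix A = [[-2, 2], [-20, 10]].
Characteristic polynomial det(A - λI) = λ^2 - 8λ + 20 = 0.
Eigenvalues λ = 4 ± 2i (complex conjugate pair).
For λ=4+2i: an eigenvector is (0,1) - i(1,3) = (0 - i, 1 - 3i).
A real fundamental pair from Re and Im of e^((4+2i)t)v: X_1 = e^(4t)(cos(2t)·(0,1) + sin(2t)·(1,3)), X_2 = e^(4t)(sin(2t)·(0,1) - cos(2t)·(1,3)).
General solution: c_1X_1 + c_2X_2.

x_1(t) = c_1e^(4t)sin(2t) - c_2e^(4t)cos(2t), x_2(t) = 3c_1e^(4t)sin(2t) + c_1e^(4t)cos(2t) + c_2e^(4t)sin(2t) - 3c_2e^(4t)cos(2t)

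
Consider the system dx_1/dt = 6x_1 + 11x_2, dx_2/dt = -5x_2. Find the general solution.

Coefficient matrix A = [[6, 11], [0, -5]].
Characteristic polynomial det(A - λI) = λ^2 - λ - 30 = 0.
Eigenvalues λ = -5, 6.
For λ=-5: (A-λI) row 1 is [11, 11], so an eigenvector is (-1, 1).
For λ=6: (A-λI) row 1 is [0, 11], so an eigenvector is (-1, 0).
General solution: C_1e^(-5t)(-1,1) + C_2e^(6t)(-1,0).

x_1(t) = -C_1e^(-5t) - C_2e^(6t), x_2(t) = C_1e^(-5t)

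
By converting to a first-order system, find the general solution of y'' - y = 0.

Let x_1 = y, x_2 = y'. Then x_1' = x_2 and x_2' = x_1.
A = [[0,1],[1,0]]; det(A-λI) = λ^2 - 1.
Eigenvalues λ = 1, -1 with eigenvectors (1,1), (1,-1).

y(t) = C_1e^(t) + C_2e^(-t)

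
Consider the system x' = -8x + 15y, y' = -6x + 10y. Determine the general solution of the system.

Coefficient matrix A = [[-8, 15], [-6, 10]].
Characteristic polynomial det(A - λI) = λ^2 - 2λ + 10 = 0.
Eigenvalues λ = 1 ± 3i (complex conjugate pair).
For λ=1+3i: an eigenvector is (-1,-1) - i(-2,-1) = (-1 + 2i, -1 + i).
A real fundamental pair from Re and Im of e^((1+3i)t)v: X_1 = e^(t)(cos(3t)·(-1,-1) + sin(3t)·(-2,-1)), X_2 = e^(t)(sin(3t)·(-1,-1) - cos(3t)·(-2,-1)).
General solution: K_1X_1 + K_2X_2.

x(t) = -2K_1e^(t)sin(3t) - K_1e^(t)cos(3t) - K_2e^(t)sin(3t) + 2K_2e^(t)cos(3t), y(t) = -K_1e^(t)sin(3t) - K_1e^(t)cos(3t) - K_2e^(t)sin(3t) + K_2e^(t)cos(3t)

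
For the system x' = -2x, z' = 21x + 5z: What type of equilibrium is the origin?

A = [[-2,0],[21,5]]; det(A-λI) = λ^2 - 3λ - 10.
λ = 5, -2: opposite signs.

saddle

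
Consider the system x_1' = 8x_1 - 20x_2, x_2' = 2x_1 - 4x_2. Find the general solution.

Coefficient matrix A = [[8, -20], [2, -4]].
Characteristic polynomial det(A - λI) = λ^2 - 4λ + 8 = 0.
Eigenvalues λ = 2 ± 2i (complex conjugate pair).
For λ=2+2i: an eigenvector is (-3,-1) - i(1,0) = (-3 - i, -1).
A real fundamental pair from Re and Im of e^((2+2i)t)v: X_1 = e^(2t)(cos(2t)·(-3,-1) + sin(2t)·(1,0)), X_2 = e^(2t)(sin(2t)·(-3,-1) - cos(2t)·(1,0)).
General solution: K_1X_1 + K_2X_2.

x_1(t) = K_1e^(2t)sin(2t) - 3K_1e^(2t)cos(2t) - 3K_2e^(2t)sin(2t) - K_2e^(2t)cos(2t), x_2(t) = -K_1e^(2t)cos(2t) - K_2e^(2t)sin(2t)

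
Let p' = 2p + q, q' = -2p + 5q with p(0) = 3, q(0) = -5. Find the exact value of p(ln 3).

A = [[2,1],[-2,5]]; eigenvalues λ = 4, 3.
Eigenvectors: (-1,-2) for λ=4, (-1,-1) for λ=3.
From the initial condition, c_1 = 8, c_2 = -11.
p(ln 3) = (8)(3^4)(-1) + (-11)(3^3)(-1) = -351.

-351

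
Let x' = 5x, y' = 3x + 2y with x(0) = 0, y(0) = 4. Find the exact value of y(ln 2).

16

A = [[5,0],[3,2]]; eigenvalues λ = 5, 2.
Eigenvectors: (1,1) for λ=5, (0,-1) for λ=2.
From the initial condition, c_1 = 0, c_2 = -4.
y(ln 2) = (0)(2^5)(1) + (-4)(2^2)(-1) = 16.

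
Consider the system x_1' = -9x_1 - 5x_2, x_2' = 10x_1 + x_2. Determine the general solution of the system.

Coefficient matrix A = [[-9, -5], [10, 1]].
Characteristic polynomial det(A - λI) = λ^2 + 8λ + 41 = 0.
Eigenvalues λ = -4 ± 5i (complex conjugate pair).
For λ=-4+5i: an eigenvector is (0,1) - i(-1,1) = (0 + i, 1 - i).
A real fundamental pair from Re and Im of e^((-4+5i)t)v: X_1 = e^(-4t)(cos(5t)·(0,1) + sin(5t)·(-1,1)), X_2 = e^(-4t)(sin(5t)·(0,1) - cos(5t)·(-1,1)).
General solution: K_1X_1 + K_2X_2.

x_1(t) = -K_1e^(-4t)sin(5t) + K_2e^(-4t)cos(5t), x_2(t) = K_1e^(-4t)sin(5t) + K_1e^(-4t)cos(5t) + K_2e^(-4t)sin(5t) - K_2e^(-4t)cos(5t)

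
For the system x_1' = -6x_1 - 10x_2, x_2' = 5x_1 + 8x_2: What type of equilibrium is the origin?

unstable spiral

A = [[-6,-10],[5,8]]; det(A-λI) = λ^2 - 2λ + 2.
λ = 1 ± i: positive real part.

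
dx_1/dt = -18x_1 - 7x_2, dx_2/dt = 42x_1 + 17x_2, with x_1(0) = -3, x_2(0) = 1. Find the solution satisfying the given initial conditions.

x_1(t) = 5e^(3t) - 8e^(-4t), x_2(t) = -15e^(3t) + 16e^(-4t)

Coefficient matrix A = [[-18, -7], [42, 17]].
Characteristic polynomial det(A - λI) = λ^2 + λ - 12 = 0.
Eigenvalues λ = -4, 3.
For λ=-4: (A-λI) row 1 is [-14, -7], so an eigenvector is (-1, 2).
For λ=3: (A-λI) row 1 is [-21, -7], so an eigenvector is (1, -3).
General solution: C_1e^(-4t)(-1,2) + C_2e^(3t)(1,-3).
Applying x_1(0)=-3, x_2(0)=1 gives C_1=8, C_2=5.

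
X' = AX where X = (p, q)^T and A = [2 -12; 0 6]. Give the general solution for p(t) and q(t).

Coefficient matrix A = [[2, -12], [0, 6]].
Characteristic polynomial det(A - λI) = λ^2 - 8λ + 12 = 0.
Eigenvalues λ = 2, 6.
For λ=2: (A-λI) row 1 is [0, -12], so an eigenvector is (-1, 0).
For λ=6: (A-λI) row 1 is [-4, -12], so an eigenvector is (3, -1).
General solution: K_1e^(2t)(-1,0) + K_2e^(6t)(3,-1).

p(t) = -K_1e^(2t) + 3K_2e^(6t), q(t) = -K_2e^(6t)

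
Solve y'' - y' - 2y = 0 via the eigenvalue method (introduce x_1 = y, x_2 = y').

y(t) = c_1e^(2t) + c_2e^(-t)

Let x_1 = y, x_2 = y'. Then x_1' = x_2 and x_2' = 2x_1 + x_2.
A = [[0,1],[2,1]]; det(A-λI) = λ^2 - λ - 2.
Eigenvalues λ = 2, -1 with eigenvectors (1,2), (1,-1).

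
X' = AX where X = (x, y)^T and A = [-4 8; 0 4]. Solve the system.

Coefficient matrix A = [[-4, 8], [0, 4]].
Characteristic polynomial det(A - λI) = λ^2 - 16 = 0.
Eigenvalues λ = 4, -4.
For λ=4: (A-λI) row 1 is [-8, 8], so an eigenvector is (1, 1).
For λ=-4: (A-λI) row 1 is [0, 8], so an eigenvector is (-1, 0).
General solution: K_1e^(4t)(1,1) + K_2e^(-4t)(-1,0).

x(t) = K_1e^(4t) - K_2e^(-4t), y(t) = K_1e^(4t)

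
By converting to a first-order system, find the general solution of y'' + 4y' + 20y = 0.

Let x_1 = y, x_2 = y'. Then x_1' = x_2 and x_2' = -20x_1 - 4x_2.
A = [[0,1],[-20,-4]]; det(A-λI) = λ^2 + 4λ + 20.
Eigenvalues λ = -2 ± 4i.

y(t) = c_1e^(-2t)cos(4t) + c_2e^(-2t)sin(4t)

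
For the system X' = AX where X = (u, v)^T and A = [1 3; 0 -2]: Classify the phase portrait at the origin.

A = [[1,3],[0,-2]]; det(A-λI) = λ^2 + λ - 2.
λ = -2, 1: opposite signs.

saddle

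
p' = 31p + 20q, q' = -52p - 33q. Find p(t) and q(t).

p(t) = 2C_1e^(-t)sin(4t) - C_1e^(-t)cos(4t) - C_2e^(-t)sin(4t) - 2C_2e^(-t)cos(4t), q(t) = -3C_1e^(-t)sin(4t) + 2C_1e^(-t)cos(4t) + 2C_2e^(-t)sin(4t) + 3C_2e^(-t)cos(4t)

Coefficient matrix A = [[31, 20], [-52, -33]].
Characteristic polynomial det(A - λI) = λ^2 + 2λ + 17 = 0.
Eigenvalues λ = -1 ± 4i (complex conjugate pair).
For λ=-1+4i: an eigenvector is (-1,2) - i(2,-3) = (-1 - 2i, 2 + 3i).
A real fundamental pair from Re and Im of e^((-1+4i)t)v: X_1 = e^(-t)(cos(4t)·(-1,2) + sin(4t)·(2,-3)), X_2 = e^(-t)(sin(4t)·(-1,2) - cos(4t)·(2,-3)).
General solution: C_1X_1 + C_2X_2.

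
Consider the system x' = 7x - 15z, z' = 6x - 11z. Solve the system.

x(t) = 2C_1e^(-2t)sin(3t) - C_1e^(-2t)cos(3t) - C_2e^(-2t)sin(3t) - 2C_2e^(-2t)cos(3t), z(t) = C_1e^(-2t)sin(3t) - C_1e^(-2t)cos(3t) - C_2e^(-2t)sin(3t) - C_2e^(-2t)cos(3t)

Coefficient matrix A = [[7, -15], [6, -11]].
Characteristic polynomial det(A - λI) = λ^2 + 4λ + 13 = 0.
Eigenvalues λ = -2 ± 3i (complex conjugate pair).
For λ=-2+3i: an eigenvector is (-1,-1) - i(2,1) = (-1 - 2i, -1 - i).
A real fundamental pair from Re and Im of e^((-2+3i)t)v: X_1 = e^(-2t)(cos(3t)·(-1,-1) + sin(3t)·(2,1)), X_2 = e^(-2t)(sin(3t)·(-1,-1) - cos(3t)·(2,1)).
General solution: C_1X_1 + C_2X_2.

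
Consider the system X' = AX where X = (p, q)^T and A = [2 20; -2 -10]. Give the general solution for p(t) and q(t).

p(t) = -c_1e^(-4t)sin(2t) + 3c_1e^(-4t)cos(2t) + 3c_2e^(-4t)sin(2t) + c_2e^(-4t)cos(2t), q(t) = -c_1e^(-4t)cos(2t) - c_2e^(-4t)sin(2t)

Coefficient matrix A = [[2, 20], [-2, -10]].
Characteristic polynomial det(A - λI) = λ^2 + 8λ + 20 = 0.
Eigenvalues λ = -4 ± 2i (complex conjugate pair).
For λ=-4+2i: an eigenvector is (3,-1) - i(-1,0) = (3 + i, -1).
A real fundamental pair from Re and Im of e^((-4+2i)t)v: X_1 = e^(-4t)(cos(2t)·(3,-1) + sin(2t)·(-1,0)), X_2 = e^(-4t)(sin(2t)·(3,-1) - cos(2t)·(-1,0)).
General solution: c_1X_1 + c_2X_2.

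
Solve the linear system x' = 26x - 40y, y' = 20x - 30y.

Coefficient matrix A = [[26, -40], [20, -30]].
Characteristic polynomial det(A - λI) = λ^2 + 4λ + 20 = 0.
Eigenvalues λ = -2 ± 4i (complex conjugate pair).
For λ=-2+4i: an eigenvector is (-1,-1) - i(3,2) = (-1 - 3i, -1 - 2i).
A real fundamental pair from Re and Im of e^((-2+4i)t)v: X_1 = e^(-2t)(cos(4t)·(-1,-1) + sin(4t)·(3,2)), X_2 = e^(-2t)(sin(4t)·(-1,-1) - cos(4t)·(3,2)).
General solution: K_1X_1 + K_2X_2.

x(t) = 3K_1e^(-2t)sin(4t) - K_1e^(-2t)cos(4t) - K_2e^(-2t)sin(4t) - 3K_2e^(-2t)cos(4t), y(t) = 2K_1e^(-2t)sin(4t) - K_1e^(-2t)cos(4t) - K_2e^(-2t)sin(4t) - 2K_2e^(-2t)cos(4t)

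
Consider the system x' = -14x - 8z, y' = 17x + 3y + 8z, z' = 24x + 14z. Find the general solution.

Coefficient matrix A = [[-14, 0, -8], [17, 3, 8], [24, 0, 14]].
det(A - λI) = 0 gives eigenvalues λ = 2, -2, 3.
For λ=2: eigenvector (1,-1,-2).
For λ=-2: eigenvector (2,-2,-3).
For λ=3: eigenvector (0,1,0).
General solution: C_1e^(2t)(1,-1,-2) + C_2e^(-2t)(2,-2,-3) + C_3e^(3t)(0,1,0).

x(t) = C_1e^(2t) + 2C_2e^(-2t), y(t) = -C_1e^(2t) - 2C_2e^(-2t) + C_3e^(3t), z(t) = -2C_1e^(2t) - 3C_2e^(-2t)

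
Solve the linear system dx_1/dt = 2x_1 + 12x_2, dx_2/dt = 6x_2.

Coefficient matrix A = [[2, 12], [0, 6]].
Characteristic polynomial det(A - λI) = λ^2 - 8λ + 12 = 0.
Eigenvalues λ = 2, 6.
For λ=2: (A-λI) row 1 is [0, 12], so an eigenvector is (1, 0).
For λ=6: (A-λI) row 1 is [-4, 12], so an eigenvector is (-3, -1).
General solution: C_1e^(2t)(1,0) + C_2e^(6t)(-3,-1).

x_1(t) = C_1e^(2t) - 3C_2e^(6t), x_2(t) = -C_2e^(6t)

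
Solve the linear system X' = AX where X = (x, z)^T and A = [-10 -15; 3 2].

Coefficient matrix A = [[-10, -15], [3, 2]].
Characteristic polynomial det(A - λI) = λ^2 + 8λ + 25 = 0.
Eigenvalues λ = -4 ± 3i (complex conjugate pair).
For λ=-4+3i: an eigenvector is (1,0) - i(-2,1) = (1 + 2i, 0 - i).
A real fundamental pair from Re and Im of e^((-4+3i)t)v: X_1 = e^(-4t)(cos(3t)·(1,0) + sin(3t)·(-2,1)), X_2 = e^(-4t)(sin(3t)·(1,0) - cos(3t)·(-2,1)).
General solution: K_1X_1 + K_2X_2.

x(t) = -2K_1e^(-4t)sin(3t) + K_1e^(-4t)cos(3t) + K_2e^(-4t)sin(3t) + 2K_2e^(-4t)cos(3t), z(t) = K_1e^(-4t)sin(3t) - K_2e^(-4t)cos(3t)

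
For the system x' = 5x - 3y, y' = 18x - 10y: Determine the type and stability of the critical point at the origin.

stable node

A = [[5,-3],[18,-10]]; det(A-λI) = λ^2 + 5λ + 4.
λ = -1, -4: both negative.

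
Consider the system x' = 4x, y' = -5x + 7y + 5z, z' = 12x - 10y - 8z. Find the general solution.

x(t) = C_2e^(4t), y(t) = C_1e^(2t) - C_3e^(-3t), z(t) = -C_1e^(2t) + C_2e^(4t) + 2C_3e^(-3t)

Coefficient matrix A = [[4, 0, 0], [-5, 7, 5], [12, -10, -8]].
det(A - λI) = 0 gives eigenvalues λ = 2, 4, -3.
For λ=2: eigenvector (0,1,-1).
For λ=4: eigenvector (1,0,1).
For λ=-3: eigenvector (0,-1,2).
General solution: C_1e^(2t)(0,1,-1) + C_2e^(4t)(1,0,1) + C_3e^(-3t)(0,-1,2).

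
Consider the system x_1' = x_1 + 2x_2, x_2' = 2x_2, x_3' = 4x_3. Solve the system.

x_1(t) = c_1e^(t) + 2c_3e^(2t), x_2(t) = c_3e^(2t), x_3(t) = c_2e^(4t)

Coefficient matrix A = [[1, 2, 0], [0, 2, 0], [0, 0, 4]].
det(A - λI) = 0 gives eigenvalues λ = 1, 4, 2.
For λ=1: eigenvector (1,0,0).
For λ=4: eigenvector (0,0,1).
For λ=2: eigenvector (2,1,0).
General solution: c_1e^(t)(1,0,0) + c_2e^(4t)(0,0,1) + c_3e^(2t)(2,1,0).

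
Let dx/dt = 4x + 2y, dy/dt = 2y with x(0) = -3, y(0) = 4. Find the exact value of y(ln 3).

36

A = [[4,2],[0,2]]; eigenvalues λ = 4, 2.
Eigenvectors: (-1,0) for λ=4, (1,-1) for λ=2.
From the initial condition, c_1 = -1, c_2 = -4.
y(ln 3) = (-1)(3^4)(0) + (-4)(3^2)(-1) = 36.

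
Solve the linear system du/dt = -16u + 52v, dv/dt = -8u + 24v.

u(t) = 2K_1e^(4t)sin(4t) - 3K_1e^(4t)cos(4t) - 3K_2e^(4t)sin(4t) - 2K_2e^(4t)cos(4t), v(t) = K_1e^(4t)sin(4t) - K_1e^(4t)cos(4t) - K_2e^(4t)sin(4t) - K_2e^(4t)cos(4t)

Coefficient matrix A = [[-16, 52], [-8, 24]].
Characteristic polynomial det(A - λI) = λ^2 - 8λ + 32 = 0.
Eigenvalues λ = 4 ± 4i (complex conjugate pair).
For λ=4+4i: an eigenvector is (-3,-1) - i(2,1) = (-3 - 2i, -1 - i).
A real fundamental pair from Re and Im of e^((4+4i)t)v: X_1 = e^(4t)(cos(4t)·(-3,-1) + sin(4t)·(2,1)), X_2 = e^(4t)(sin(4t)·(-3,-1) - cos(4t)·(2,1)).
General solution: K_1X_1 + K_2X_2.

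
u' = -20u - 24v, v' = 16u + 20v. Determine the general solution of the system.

u(t) = 3C_1e^(-4t) - C_2e^(4t), v(t) = -2C_1e^(-4t) + C_2e^(4t)

Coefficient matrix A = [[-20, -24], [16, 20]].
Characteristic polynomial det(A - λI) = λ^2 - 16 = 0.
Eigenvalues λ = -4, 4.
For λ=-4: (A-λI) row 1 is [-16, -24], so an eigenvector is (3, -2).
For λ=4: (A-λI) row 1 is [-24, -24], so an eigenvector is (-1, 1).
General solution: C_1e^(-4t)(3,-2) + C_2e^(4t)(-1,1).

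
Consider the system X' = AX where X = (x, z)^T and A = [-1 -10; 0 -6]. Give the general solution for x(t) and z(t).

x(t) = -K_1e^(-t) - 2K_2e^(-6t), z(t) = -K_2e^(-6t)

Coefficient matrix A = [[-1, -10], [0, -6]].
Characteristic polynomial det(A - λI) = λ^2 + 7λ + 6 = 0.
Eigenvalues λ = -1, -6.
For λ=-1: (A-λI) row 1 is [0, -10], so an eigenvector is (-1, 0).
For λ=-6: (A-λI) row 1 is [5, -10], so an eigenvector is (-2, -1).
General solution: K_1e^(-t)(-1,0) + K_2e^(-6t)(-2,-1).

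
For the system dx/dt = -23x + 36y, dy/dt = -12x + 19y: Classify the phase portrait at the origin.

saddle

A = [[-23,36],[-12,19]]; det(A-λI) = λ^2 + 4λ - 5.
λ = -5, 1: opposite signs.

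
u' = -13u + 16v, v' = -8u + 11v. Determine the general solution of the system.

Coefficient matrix A = [[-13, 16], [-8, 11]].
Characteristic polynomial det(A - λI) = λ^2 + 2λ - 15 = 0.
Eigenvalues λ = 3, -5.
For λ=3: (A-λI) row 1 is [-16, 16], so an eigenvector is (1, 1).
For λ=-5: (A-λI) row 1 is [-8, 16], so an eigenvector is (2, 1).
General solution: C_1e^(3t)(1,1) + C_2e^(-5t)(2,1).

u(t) = C_1e^(3t) + 2C_2e^(-5t), v(t) = C_1e^(3t) + C_2e^(-5t)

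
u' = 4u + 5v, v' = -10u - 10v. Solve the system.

Coefficient matrix A = [[4, 5], [-10, -10]].
Characteristic polynomial det(A - λI) = λ^2 + 6λ + 10 = 0.
Eigenvalues λ = -3 ± i (complex conjugate pair).
For λ=-3+i: an eigenvector is (-2,3) - i(1,-1) = (-2 - i, 3 + i).
A real fundamental pair from Re and Im of e^((-3+i)t)v: X_1 = e^(-3t)(cos(t)·(-2,3) + sin(t)·(1,-1)), X_2 = e^(-3t)(sin(t)·(-2,3) - cos(t)·(1,-1)).
General solution: c_1X_1 + c_2X_2.

u(t) = c_1e^(-3t)sin(t) - 2c_1e^(-3t)cos(t) - 2c_2e^(-3t)sin(t) - c_2e^(-3t)cos(t), v(t) = -c_1e^(-3t)sin(t) + 3c_1e^(-3t)cos(t) + 3c_2e^(-3t)sin(t) + c_2e^(-3t)cos(t)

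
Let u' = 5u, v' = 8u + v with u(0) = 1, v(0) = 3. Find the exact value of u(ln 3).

A = [[5,0],[8,1]]; eigenvalues λ = 1, 5.
Eigenvectors: (0,-1) for λ=1, (-1,-2) for λ=5.
From the initial condition, c_1 = -1, c_2 = -1.
u(ln 3) = (-1)(3^1)(0) + (-1)(3^5)(-1) = 243.

243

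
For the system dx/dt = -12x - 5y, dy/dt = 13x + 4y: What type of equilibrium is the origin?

A = [[-12,-5],[13,4]]; det(A-λI) = λ^2 + 8λ + 17.
λ = -4 ± i: negative real part.

stable spiral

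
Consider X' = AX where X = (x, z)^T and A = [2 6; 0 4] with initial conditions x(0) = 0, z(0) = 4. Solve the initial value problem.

x(t) = 12e^(4t) - 12e^(2t), z(t) = 4e^(4t)

Coefficient matrix A = [[2, 6], [0, 4]].
Characteristic polynomial det(A - λI) = λ^2 - 6λ + 8 = 0.
Eigenvalues λ = 4, 2.
For λ=4: (A-λI) row 1 is [-2, 6], so an eigenvector is (3, 1).
For λ=2: (A-λI) row 1 is [0, 6], so an eigenvector is (1, 0).
General solution: c_1e^(4t)(3,1) + c_2e^(2t)(1,0).
Applying x(0)=0, z(0)=4 gives c_1=4, c_2=-12.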